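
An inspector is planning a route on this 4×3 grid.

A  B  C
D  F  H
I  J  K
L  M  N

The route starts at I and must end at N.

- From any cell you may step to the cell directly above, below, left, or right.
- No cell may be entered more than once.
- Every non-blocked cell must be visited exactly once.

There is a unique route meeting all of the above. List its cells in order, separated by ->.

Need to visit all 12 open cells exactly once, starting at I and ending at N.
Cell C has only two open neighbours (H and B), so the path must pass straight through it: one of those is the cell it's entered from and the other is where it exits.
Route from I: down 1 to L, right 1 to M, up 2 to F, left 1 to D, up 1 to A, right 2 to C, down 3 to N — 11 moves in all.
Check: all 12 open cells covered.

I -> L -> M -> J -> F -> D -> A -> B -> C -> H -> K -> N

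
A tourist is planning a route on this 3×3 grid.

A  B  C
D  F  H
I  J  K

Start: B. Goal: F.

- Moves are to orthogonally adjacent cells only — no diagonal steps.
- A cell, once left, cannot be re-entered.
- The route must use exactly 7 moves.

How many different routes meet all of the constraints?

2

Need simple routes of exactly 7 moves from B to F (Manhattan distance 1, so 3 moves are spent on a detour and 3 undoing it).
Enumerating: B A D I J K H F | B C H K J I D F.
That gives 2 routes.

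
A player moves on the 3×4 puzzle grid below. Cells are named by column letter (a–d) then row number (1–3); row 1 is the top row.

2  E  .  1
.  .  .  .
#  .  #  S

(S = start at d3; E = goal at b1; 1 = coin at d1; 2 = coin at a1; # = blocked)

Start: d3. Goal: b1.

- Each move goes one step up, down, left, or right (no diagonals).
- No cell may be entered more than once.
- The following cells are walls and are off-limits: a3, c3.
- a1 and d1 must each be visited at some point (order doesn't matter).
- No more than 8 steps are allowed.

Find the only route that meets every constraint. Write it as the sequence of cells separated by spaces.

Any route must reach a1 and d1 and still end at b1 within 8 moves, so the order of the required stops is forced.
Route from d3: up 2 to d1, left 1 to c1, down 1 to c2, left 2 to a2, up 1 to a1, right 1 to b1 — 8 moves in all.
Check: all required cells visited; 8 ≤ 8 moves.

d3 d2 d1 c1 c2 b2 a2 a1 b1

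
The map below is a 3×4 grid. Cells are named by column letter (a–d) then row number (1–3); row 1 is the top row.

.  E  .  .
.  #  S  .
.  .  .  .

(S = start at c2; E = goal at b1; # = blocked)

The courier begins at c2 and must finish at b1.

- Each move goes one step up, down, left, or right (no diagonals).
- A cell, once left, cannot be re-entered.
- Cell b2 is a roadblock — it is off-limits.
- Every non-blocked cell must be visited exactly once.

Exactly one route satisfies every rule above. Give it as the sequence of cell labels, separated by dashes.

Need to visit all 11 open cells exactly once, starting at c2 and ending at b1.
Cell a2 has only two open neighbours (a1 and a3), so the path must pass straight through it: one of those is the cell it's entered from and the other is where it exits.
Route from c2: up 1 to c1, right 1 to d1, down 2 to d3, left 3 to a3, up 2 to a1, right 1 to b1 — 10 moves in all.
Check: all 11 open cells covered.

c2 - c1 - d1 - d2 - d3 - c3 - b3 - a3 - a2 - a1 - b1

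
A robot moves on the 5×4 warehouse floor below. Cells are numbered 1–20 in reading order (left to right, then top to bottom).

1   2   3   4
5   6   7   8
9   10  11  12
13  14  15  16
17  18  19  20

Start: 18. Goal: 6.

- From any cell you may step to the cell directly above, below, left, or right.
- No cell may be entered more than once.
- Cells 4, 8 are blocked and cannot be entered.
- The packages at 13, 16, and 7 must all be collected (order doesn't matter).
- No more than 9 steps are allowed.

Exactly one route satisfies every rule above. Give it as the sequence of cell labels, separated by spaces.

Any route must reach 13, 16, and 7 and still end at 6 within 9 moves, so the order of the required stops is forced.
Route from 18: left 1 to 17, up 1 to 13, right 3 to 16, up 1 to 12, left 1 to 11, up 1 to 7, left 1 to 6 — 9 moves in all.
Check: all required cells visited; 9 ≤ 9 moves.

18 17 13 14 15 16 12 11 7 6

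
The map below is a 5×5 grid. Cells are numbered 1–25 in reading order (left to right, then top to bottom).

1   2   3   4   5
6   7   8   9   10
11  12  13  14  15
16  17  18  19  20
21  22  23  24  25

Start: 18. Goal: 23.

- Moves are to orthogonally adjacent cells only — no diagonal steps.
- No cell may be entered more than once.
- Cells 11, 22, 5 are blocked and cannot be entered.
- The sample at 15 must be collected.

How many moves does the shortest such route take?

7

Any route passes through 15 somewhere between 18 and 23. Summing Manhattan distances along the two legs (18 → 15 → 23) gives a lower bound of 3 + 4 = 7 moves.
A route of 7 moves achieves this: 18 → 13 → 14 → 15 → 20 → 25 → 24 → 23.
Since 7 matches the lower bound, it is optimal.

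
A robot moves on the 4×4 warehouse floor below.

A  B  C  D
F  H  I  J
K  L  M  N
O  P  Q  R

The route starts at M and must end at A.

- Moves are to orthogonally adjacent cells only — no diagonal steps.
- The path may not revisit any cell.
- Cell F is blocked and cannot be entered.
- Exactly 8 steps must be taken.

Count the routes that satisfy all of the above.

Need simple routes of exactly 8 moves from M to A (Manhattan distance 4, so 2 moves are spent on a detour and 2 undoing it).
Enumerating: M Q P L H I C B A | M Q P O K L H B A | M Q R N J D C B A | M Q R N J I C B A | M Q R N J I H B A | M L H I J D C B A | M N J D C I H B A | M N R Q P L H B A.
That gives 8 routes.

8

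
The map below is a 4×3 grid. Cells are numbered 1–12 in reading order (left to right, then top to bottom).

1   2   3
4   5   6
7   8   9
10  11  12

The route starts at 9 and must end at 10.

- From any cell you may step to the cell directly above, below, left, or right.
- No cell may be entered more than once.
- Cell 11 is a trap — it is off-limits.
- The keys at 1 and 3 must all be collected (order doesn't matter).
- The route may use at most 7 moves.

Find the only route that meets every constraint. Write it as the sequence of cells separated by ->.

The budget equals the shortest possible length, so every move has to be on a shortest route through the required cells.
Route from 9: 2× up (reaching 3), 2× left (reaching 1), 3× down (reaching 10) — 7 moves in all.
Check: all required cells visited; 7 ≤ 7 moves.

9 -> 6 -> 3 -> 2 -> 1 -> 4 -> 7 -> 10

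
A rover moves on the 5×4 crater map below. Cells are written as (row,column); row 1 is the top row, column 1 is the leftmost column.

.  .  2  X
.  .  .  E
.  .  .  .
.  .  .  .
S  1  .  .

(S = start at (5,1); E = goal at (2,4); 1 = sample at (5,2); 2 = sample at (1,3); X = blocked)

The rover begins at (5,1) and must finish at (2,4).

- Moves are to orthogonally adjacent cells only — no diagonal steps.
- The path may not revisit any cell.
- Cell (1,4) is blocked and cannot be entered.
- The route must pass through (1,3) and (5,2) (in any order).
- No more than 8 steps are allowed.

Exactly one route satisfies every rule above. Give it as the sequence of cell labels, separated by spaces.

Any route must reach (1,3) and (5,2) and still end at (2,4) within 8 moves, so the order of the required stops is forced.
Route from (5,1): right 1 to (5,2), up 4 to (1,2), right 1 to (1,3), down 1 to (2,3), right 1 to (2,4) — 8 moves in all.
Check: all required cells visited; 8 ≤ 8 moves.

(5,1) (5,2) (4,2) (3,2) (2,2) (1,2) (1,3) (2,3) (2,4)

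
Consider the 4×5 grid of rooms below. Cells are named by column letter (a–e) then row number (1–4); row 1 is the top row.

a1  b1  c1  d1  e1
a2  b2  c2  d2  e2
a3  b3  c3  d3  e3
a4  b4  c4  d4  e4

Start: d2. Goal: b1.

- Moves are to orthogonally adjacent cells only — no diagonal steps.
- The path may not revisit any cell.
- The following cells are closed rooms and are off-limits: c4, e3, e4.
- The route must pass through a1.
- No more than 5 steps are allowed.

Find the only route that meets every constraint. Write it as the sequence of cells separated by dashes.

The budget equals the shortest possible length, so every move has to be on a shortest route through the required cells.
Route from d2: left 3 to a2, up 1 to a1, right 1 to b1 — 5 moves in all.
Check: all required cells visited; 5 ≤ 5 moves.

d2 - c2 - b2 - a2 - a1 - b1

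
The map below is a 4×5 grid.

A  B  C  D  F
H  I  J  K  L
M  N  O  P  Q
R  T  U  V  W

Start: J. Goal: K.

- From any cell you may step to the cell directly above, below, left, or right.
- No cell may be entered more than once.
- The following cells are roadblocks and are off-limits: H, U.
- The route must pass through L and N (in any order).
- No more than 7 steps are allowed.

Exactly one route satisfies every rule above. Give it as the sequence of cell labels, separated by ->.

Any route must reach L and N and still end at K within 7 moves, so the order of the required stops is forced.
Route from J: left 1 to I, down 1 to N, right 3 to Q, up 1 to L, left 1 to K — 7 moves in all.
Check: all required cells visited; 7 ≤ 7 moves.

J -> I -> N -> O -> P -> Q -> L -> K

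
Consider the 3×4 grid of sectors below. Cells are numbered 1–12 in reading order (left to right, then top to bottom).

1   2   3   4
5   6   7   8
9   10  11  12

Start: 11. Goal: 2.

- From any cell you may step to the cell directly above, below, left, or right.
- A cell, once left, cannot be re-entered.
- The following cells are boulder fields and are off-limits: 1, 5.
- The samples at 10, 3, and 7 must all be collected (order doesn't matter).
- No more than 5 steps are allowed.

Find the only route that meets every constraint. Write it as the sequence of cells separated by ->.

Any route must reach 10, 3, and 7 and still end at 2 within 5 moves, so the order of the required stops is forced.
Route from 11: left to 10, up to 6, right to 7, up to 3, left to 2 — 5 moves in all.
Check: all required cells visited; 5 ≤ 5 moves.

11 -> 10 -> 6 -> 7 -> 3 -> 2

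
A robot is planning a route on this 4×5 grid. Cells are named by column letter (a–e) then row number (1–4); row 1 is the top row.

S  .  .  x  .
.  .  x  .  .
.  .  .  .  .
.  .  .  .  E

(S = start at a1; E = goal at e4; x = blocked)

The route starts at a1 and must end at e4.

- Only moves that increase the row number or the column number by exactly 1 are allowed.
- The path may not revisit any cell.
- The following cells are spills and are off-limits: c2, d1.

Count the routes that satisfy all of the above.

13

A right/down-only route from a1 to e4 makes exactly 3 down-moves and 4 right-moves in some order.
With no other constraints that would be C(7,3) = 35 routes.
Subtract routes through each blocked cell (inclusion–exclusion for overlaps): − through d1: 4 − through c2: 18 → 13.
That gives 13 routes.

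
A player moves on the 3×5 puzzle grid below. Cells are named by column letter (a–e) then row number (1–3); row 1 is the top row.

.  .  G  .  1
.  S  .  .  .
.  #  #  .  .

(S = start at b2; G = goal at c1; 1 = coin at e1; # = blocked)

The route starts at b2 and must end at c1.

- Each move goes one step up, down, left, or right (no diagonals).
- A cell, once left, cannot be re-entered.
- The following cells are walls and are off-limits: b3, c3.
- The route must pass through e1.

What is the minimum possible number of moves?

6

Any route passes through e1 somewhere between b2 and c1. Summing Manhattan distances along the two legs (b2 → e1 → c1) gives a lower bound of 4 + 2 = 6 moves.
A route of 6 moves achieves this: b2 → c2 → d2 → e2 → e1 → d1 → c1.
Since 6 matches the lower bound, it is optimal.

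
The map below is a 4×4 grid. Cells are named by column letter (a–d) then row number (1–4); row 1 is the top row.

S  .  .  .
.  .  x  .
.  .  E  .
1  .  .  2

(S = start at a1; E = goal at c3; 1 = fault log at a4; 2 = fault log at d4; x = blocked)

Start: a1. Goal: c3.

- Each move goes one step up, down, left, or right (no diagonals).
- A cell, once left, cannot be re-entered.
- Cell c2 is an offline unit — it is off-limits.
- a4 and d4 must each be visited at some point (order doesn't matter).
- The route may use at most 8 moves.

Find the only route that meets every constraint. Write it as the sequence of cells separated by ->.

The budget equals the shortest possible length, so every move has to be on a shortest route through the required cells.
Route from a1: 3× down (reaching a4), 3× right (reaching d4), up to d3, left to c3 — 8 moves in all.
Check: all required cells visited; 8 ≤ 8 moves.

a1 -> a2 -> a3 -> a4 -> b4 -> c4 -> d4 -> d3 -> c3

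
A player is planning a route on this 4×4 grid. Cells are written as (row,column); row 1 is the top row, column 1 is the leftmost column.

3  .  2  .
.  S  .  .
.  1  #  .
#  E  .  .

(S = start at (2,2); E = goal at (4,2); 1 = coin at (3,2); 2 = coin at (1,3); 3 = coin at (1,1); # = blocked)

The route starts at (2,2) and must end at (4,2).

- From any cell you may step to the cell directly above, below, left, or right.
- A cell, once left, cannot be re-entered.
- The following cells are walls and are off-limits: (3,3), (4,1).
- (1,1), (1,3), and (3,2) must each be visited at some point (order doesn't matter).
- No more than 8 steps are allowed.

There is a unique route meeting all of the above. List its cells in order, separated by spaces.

(2,2) (2,3) (1,3) (1,2) (1,1) (2,1) (3,1) (3,2) (4,2)

The budget equals the shortest possible length, so every move has to be on a shortest route through the required cells.
Route from (2,2): right 1 to (2,3), up 1 to (1,3), left 2 to (1,1), down 2 to (3,1), right 1 to (3,2), down 1 to (4,2) — 8 moves in all.
Check: all required cells visited; 8 ≤ 8 moves.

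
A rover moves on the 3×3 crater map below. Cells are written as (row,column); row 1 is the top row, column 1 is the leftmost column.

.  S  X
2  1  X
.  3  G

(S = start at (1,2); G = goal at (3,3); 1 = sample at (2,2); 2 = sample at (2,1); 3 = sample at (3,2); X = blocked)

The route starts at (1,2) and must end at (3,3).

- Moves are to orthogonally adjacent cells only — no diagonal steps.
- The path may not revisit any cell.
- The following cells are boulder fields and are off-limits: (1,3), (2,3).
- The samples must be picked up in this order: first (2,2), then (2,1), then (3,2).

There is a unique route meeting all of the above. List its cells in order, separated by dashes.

(1,2) - (2,2) - (2,1) - (3,1) - (3,2) - (3,3)

The waypoints must appear in the order (2,2), (2,1), (3,2), with no cell reused.
Route from (1,2): down 1 to (2,2), left 1 to (2,1), down 1 to (3,1), right 2 to (3,3) — 5 moves in all.
Check: order respected (1 at step 1, 2 at step 2, 3 at step 4).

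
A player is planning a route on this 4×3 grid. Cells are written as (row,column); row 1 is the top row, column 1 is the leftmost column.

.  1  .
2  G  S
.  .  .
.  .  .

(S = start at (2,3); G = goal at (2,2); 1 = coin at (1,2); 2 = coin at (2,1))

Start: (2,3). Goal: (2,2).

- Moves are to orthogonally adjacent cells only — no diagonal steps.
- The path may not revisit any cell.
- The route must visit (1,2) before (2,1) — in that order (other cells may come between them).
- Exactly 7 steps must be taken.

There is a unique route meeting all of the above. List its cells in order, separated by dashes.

(2,3) - (1,3) - (1,2) - (1,1) - (2,1) - (3,1) - (3,2) - (2,2)

The waypoints must appear in the order (1,2), (2,1), with no cell reused.
Route from (2,3): up to (1,3), 2× left (reaching (1,1)), 2× down (reaching (3,1)), right to (3,2), up to (2,2) — 7 moves in all.
Check: order respected (1 at step 2, 2 at step 4); 7 moves as required.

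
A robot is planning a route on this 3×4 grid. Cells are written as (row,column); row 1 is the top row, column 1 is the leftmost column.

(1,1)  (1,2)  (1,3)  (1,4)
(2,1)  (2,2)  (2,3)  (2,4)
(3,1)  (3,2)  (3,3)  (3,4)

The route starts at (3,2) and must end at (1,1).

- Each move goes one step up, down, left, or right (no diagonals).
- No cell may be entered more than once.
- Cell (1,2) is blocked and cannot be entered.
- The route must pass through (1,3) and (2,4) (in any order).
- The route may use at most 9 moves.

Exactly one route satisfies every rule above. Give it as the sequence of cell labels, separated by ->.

(3,2) -> (3,3) -> (3,4) -> (2,4) -> (1,4) -> (1,3) -> (2,3) -> (2,2) -> (2,1) -> (1,1)

The budget equals the shortest possible length, so every move has to be on a shortest route through the required cells.
Route from (3,2): 2× right (reaching (3,4)), 2× up (reaching (1,4)), left to (1,3), down to (2,3), 2× left (reaching (2,1)), up to (1,1) — 9 moves in all.
Check: all required cells visited; 9 ≤ 9 moves.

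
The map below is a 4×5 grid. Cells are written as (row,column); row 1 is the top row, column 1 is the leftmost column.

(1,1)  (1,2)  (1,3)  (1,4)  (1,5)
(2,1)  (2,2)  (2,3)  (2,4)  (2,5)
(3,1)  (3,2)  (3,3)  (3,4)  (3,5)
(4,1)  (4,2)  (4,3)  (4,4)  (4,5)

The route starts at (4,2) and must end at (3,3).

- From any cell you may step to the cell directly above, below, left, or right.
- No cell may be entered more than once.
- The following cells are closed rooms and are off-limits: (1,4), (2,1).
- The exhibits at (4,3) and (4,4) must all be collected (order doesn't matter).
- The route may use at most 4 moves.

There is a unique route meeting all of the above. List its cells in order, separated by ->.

(4,2) -> (4,3) -> (4,4) -> (3,4) -> (3,3)

The 4-move cap with required stops at (4,3), (4,4) leaves no slack for detours.
Route from (4,2): right 2 to (4,4), up 1 to (3,4), left 1 to (3,3) — 4 moves in all.
Check: all required cells visited; 4 ≤ 4 moves.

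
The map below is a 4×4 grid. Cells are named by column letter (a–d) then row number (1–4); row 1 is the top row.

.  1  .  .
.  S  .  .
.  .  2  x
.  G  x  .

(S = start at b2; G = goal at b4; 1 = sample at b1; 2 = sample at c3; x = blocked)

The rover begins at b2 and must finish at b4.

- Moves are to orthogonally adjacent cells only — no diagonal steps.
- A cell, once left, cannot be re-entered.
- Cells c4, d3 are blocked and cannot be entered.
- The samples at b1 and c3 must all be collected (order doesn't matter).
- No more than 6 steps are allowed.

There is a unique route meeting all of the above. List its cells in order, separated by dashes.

The budget equals the shortest possible length, so every move has to be on a shortest route through the required cells.
Route from b2: up to b1, right to c1, 2× down (reaching c3), left to b3, down to b4 — 6 moves in all.
Check: all required cells visited; 6 ≤ 6 moves.

b2 - b1 - c1 - c2 - c3 - b3 - b4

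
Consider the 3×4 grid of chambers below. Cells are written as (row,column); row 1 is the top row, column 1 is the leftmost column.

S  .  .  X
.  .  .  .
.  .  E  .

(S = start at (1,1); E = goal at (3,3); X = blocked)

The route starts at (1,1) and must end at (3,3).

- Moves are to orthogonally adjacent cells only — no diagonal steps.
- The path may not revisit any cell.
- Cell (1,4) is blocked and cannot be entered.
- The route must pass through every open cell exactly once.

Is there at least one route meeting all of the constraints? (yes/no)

One route that works: (1,1) → (2,1) → (3,1) → (3,2) → (2,2) → (1,2) → (1,3) → (2,3) → (2,4) → (3,4) → (3,3).

yes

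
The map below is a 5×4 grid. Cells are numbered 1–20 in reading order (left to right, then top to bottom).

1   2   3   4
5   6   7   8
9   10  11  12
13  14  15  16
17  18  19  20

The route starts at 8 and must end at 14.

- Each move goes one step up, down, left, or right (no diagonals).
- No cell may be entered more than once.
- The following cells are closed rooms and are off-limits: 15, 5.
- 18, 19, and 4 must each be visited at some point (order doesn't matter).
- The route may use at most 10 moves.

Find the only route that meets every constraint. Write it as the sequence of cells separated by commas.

8, 4, 3, 7, 11, 12, 16, 20, 19, 18, 14

Any route must reach 18, 19, and 4 and still end at 14 within 10 moves, so the order of the required stops is forced.
Route from 8: up 1 to 4, left 1 to 3, down 2 to 11, right 1 to 12, down 2 to 20, left 2 to 18, up 1 to 14 — 10 moves in all.
Check: all required cells visited; 10 ≤ 10 moves.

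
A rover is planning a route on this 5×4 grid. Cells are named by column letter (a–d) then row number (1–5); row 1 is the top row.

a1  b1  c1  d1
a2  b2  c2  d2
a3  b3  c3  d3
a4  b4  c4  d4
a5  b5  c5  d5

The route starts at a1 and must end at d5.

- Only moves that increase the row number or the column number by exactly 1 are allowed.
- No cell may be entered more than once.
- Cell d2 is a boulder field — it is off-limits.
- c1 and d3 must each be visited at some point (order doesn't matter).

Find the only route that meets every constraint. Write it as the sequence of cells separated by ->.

Moves only go right or down, so the column and row indices never decrease.
Route from a1: right 2 to c1, down 2 to c3, right 1 to d3, down 2 to d5 — 7 moves in all.
Check: all required cells visited.

a1 -> b1 -> c1 -> c2 -> c3 -> d3 -> d4 -> d5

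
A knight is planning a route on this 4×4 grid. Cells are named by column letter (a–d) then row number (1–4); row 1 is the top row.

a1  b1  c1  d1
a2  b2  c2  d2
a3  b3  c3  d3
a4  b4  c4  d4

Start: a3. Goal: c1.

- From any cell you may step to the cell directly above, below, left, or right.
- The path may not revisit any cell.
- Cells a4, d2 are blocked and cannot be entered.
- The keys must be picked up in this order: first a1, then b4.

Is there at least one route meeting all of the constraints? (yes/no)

One route that works: a3 → a2 → a1 → b1 → b2 → b3 → b4 → c4 → c3 → c2 → c1.

yes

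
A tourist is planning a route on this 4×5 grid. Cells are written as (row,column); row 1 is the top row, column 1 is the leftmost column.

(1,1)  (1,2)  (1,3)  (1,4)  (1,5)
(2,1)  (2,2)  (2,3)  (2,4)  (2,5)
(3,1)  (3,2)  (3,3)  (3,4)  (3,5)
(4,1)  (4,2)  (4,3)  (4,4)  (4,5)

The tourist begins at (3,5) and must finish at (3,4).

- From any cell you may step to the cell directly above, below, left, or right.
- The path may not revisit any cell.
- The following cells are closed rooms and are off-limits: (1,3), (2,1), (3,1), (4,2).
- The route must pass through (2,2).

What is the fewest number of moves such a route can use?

7

Any route passes through (2,2) somewhere between (3,5) and (3,4). Summing Manhattan distances along the two legs ((3,5) → (2,2) → (3,4)) gives a lower bound of 4 + 3 = 7 moves.
A route of 7 moves achieves this: (3,5) → (2,5) → (2,4) → (2,3) → (2,2) → (3,2) → (3,3) → (3,4).
Since 7 matches the lower bound, it is optimal.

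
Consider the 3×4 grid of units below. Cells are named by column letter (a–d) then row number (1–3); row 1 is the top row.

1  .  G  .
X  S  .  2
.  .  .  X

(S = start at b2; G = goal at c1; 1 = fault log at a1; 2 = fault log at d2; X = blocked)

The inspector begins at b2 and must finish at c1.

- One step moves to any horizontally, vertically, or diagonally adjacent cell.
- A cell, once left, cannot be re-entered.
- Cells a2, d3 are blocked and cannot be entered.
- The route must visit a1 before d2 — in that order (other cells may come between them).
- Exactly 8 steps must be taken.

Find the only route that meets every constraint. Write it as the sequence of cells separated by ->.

The waypoints must appear in the order a1, d2, with no cell reused.
Route from b2: up-left 1 to a1, right 1 to b1, down-right 1 to c2, down-left 1 to b3, right 1 to c3, up-right 1 to d2, up 1 to d1, left 1 to c1 — 8 moves in all.
Check: order respected (1 at step 1, 2 at step 6); 8 moves as required.

b2 -> a1 -> b1 -> c2 -> b3 -> c3 -> d2 -> d1 -> c1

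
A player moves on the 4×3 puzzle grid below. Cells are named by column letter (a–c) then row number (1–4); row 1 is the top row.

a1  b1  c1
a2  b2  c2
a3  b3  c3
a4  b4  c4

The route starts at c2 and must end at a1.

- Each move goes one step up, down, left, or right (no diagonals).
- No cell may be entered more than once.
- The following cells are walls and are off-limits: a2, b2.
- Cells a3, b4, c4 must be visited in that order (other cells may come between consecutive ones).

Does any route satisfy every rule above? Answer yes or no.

Every way from a3 onward to a1 runs back through c2, which the route has already used — so it cannot be completed without a revisit.

no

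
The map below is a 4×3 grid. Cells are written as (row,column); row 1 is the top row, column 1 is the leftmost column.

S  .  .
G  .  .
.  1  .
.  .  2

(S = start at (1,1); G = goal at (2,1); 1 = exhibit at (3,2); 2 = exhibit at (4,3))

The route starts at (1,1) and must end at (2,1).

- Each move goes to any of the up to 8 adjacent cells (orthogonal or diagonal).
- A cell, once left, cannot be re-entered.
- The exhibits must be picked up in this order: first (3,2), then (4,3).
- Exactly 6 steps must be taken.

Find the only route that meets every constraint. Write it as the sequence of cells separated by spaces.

(1,1) (2,2) (3,2) (4,3) (4,2) (3,1) (2,1)

The waypoints must appear in the order (3,2), (4,3), with no cell reused.
Route from (1,1): down-right 1 to (2,2), down 1 to (3,2), down-right 1 to (4,3), left 1 to (4,2), up-left 1 to (3,1), up 1 to (2,1) — 6 moves in all.
Check: order respected (1 at step 2, 2 at step 3); 6 moves as required.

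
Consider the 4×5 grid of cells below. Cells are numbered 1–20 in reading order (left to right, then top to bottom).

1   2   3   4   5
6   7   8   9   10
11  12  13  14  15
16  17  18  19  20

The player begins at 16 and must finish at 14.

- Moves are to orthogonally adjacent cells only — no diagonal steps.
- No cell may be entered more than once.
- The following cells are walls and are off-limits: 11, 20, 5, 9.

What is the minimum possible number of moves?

4

The Manhattan distance from 16 to 14 is |4−3| + |1−4| = 4, so at least 4 moves are needed.
A route of 4 moves achieves this: 16 → 17 → 12 → 13 → 14.
Since 4 matches the lower bound, it is optimal.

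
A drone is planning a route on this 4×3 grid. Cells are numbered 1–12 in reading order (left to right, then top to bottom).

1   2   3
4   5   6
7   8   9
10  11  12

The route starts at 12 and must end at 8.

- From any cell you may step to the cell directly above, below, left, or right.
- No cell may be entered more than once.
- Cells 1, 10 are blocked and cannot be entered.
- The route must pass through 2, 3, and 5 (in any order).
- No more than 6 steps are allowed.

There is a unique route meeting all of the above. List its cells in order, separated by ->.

The 6-move cap with required stops at 2, 3, 5 leaves no slack for detours.
Route from 12: 3× up (reaching 3), left to 2, 2× down (reaching 8) — 6 moves in all.
Check: all required cells visited; 6 ≤ 6 moves.

12 -> 9 -> 6 -> 3 -> 2 -> 5 -> 8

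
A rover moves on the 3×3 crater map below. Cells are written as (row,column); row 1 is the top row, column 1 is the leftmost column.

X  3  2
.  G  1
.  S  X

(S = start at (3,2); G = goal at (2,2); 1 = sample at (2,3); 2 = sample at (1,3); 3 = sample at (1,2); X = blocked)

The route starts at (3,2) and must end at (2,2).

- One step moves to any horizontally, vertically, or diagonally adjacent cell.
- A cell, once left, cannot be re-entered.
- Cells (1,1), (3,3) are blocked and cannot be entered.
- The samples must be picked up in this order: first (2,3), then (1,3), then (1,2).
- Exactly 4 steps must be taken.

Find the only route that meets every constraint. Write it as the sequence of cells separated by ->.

(3,2) -> (2,3) -> (1,3) -> (1,2) -> (2,2)

The waypoints must appear in the order (2,3), (1,3), (1,2), with no cell reused.
Route from (3,2): up-right to (2,3), up to (1,3), left to (1,2), down to (2,2) — 4 moves in all.
Check: order respected (1 at step 1, 2 at step 2, 3 at step 3); 4 moves as required.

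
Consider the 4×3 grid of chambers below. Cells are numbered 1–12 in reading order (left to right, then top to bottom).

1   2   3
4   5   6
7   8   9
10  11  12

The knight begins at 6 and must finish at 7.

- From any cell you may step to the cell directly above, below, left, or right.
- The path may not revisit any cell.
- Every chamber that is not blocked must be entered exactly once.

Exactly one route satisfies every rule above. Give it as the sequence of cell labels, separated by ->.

Need to visit all 12 open cells exactly once, starting at 6 and ending at 7.
Cell 3 has only two open neighbours (6 and 2), so the path must pass straight through it: one of those is the cell it's entered from and the other is where it exits.
Route from 6: up to 3, 2× left (reaching 1), down to 4, right to 5, down to 8, right to 9, down to 12, 2× left (reaching 10), up to 7 — 11 moves in all.
Check: all 12 open cells covered.

6 -> 3 -> 2 -> 1 -> 4 -> 5 -> 8 -> 9 -> 12 -> 11 -> 10 -> 7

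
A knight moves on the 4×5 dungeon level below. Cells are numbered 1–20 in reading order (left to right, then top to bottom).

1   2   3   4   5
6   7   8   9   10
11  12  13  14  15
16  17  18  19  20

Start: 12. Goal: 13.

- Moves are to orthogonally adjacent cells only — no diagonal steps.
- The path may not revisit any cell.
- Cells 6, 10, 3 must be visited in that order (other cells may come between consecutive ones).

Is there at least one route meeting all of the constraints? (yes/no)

yes

One route that works: 12 → 7 → 6 → 11 → 16 → 17 → 18 → 19 → 14 → 9 → 10 → 5 → 4 → 3 → 8 → 13.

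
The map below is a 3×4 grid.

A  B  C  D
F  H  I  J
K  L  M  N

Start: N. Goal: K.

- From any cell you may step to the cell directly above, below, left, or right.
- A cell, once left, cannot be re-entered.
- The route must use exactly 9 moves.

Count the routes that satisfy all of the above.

11

Need simple routes of exactly 9 moves from N to K (Manhattan distance 3, so 3 moves are spent on a detour and 3 undoing it).
Branch systematically from the start, pruning whenever the remaining move budget drops below the Manhattan distance to K or differs from it in parity. Grouping the completions by first move — via J: 6; via M: 5 — and summing: 6 + 5 = 11.
That gives 11 routes.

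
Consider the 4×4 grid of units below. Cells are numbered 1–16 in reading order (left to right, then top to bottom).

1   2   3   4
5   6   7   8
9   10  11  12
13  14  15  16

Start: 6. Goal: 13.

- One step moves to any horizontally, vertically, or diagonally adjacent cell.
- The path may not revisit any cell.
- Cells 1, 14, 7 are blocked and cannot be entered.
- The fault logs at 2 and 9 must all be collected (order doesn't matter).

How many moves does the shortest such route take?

4

Any route passes through 2 and 9 in some order between 6 and 13. Summing Chebyshev distances along each leg and taking the cheapest ordering (6 → 2 → 9 → 13) gives a lower bound of 1 + 2 + 1 = 4 moves.
A route of 4 moves achieves this: 6 → 2 → 5 → 9 → 13.
Since 4 matches the lower bound, it is optimal.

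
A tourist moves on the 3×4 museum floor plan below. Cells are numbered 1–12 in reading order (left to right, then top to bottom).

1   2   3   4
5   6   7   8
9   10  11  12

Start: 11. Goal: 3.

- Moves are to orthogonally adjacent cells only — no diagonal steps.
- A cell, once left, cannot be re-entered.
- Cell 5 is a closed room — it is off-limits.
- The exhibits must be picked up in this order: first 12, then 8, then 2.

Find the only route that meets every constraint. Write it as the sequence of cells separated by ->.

The waypoints must appear in the order 12, 8, 2, with no cell reused.
Route from 11: right to 12, up to 8, 2× left (reaching 6), up to 2, right to 3 — 6 moves in all.
Check: order respected (12 at step 1, 8 at step 2, 2 at step 5).

11 -> 12 -> 8 -> 7 -> 6 -> 2 -> 3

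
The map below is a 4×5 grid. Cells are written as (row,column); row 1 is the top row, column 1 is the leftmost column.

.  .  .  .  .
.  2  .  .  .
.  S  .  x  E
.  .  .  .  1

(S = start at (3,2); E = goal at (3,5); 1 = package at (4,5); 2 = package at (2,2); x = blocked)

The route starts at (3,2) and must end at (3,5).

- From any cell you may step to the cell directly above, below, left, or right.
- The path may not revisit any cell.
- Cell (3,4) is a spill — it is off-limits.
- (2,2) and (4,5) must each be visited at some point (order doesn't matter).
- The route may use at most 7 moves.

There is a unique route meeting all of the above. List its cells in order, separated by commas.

Any route must reach (2,2) and (4,5) and still end at (3,5) within 7 moves, so the order of the required stops is forced.
Route from (3,2): up to (2,2), right to (2,3), 2× down (reaching (4,3)), 2× right (reaching (4,5)), up to (3,5) — 7 moves in all.
Check: all required cells visited; 7 ≤ 7 moves.

(3,2), (2,2), (2,3), (3,3), (4,3), (4,4), (4,5), (3,5)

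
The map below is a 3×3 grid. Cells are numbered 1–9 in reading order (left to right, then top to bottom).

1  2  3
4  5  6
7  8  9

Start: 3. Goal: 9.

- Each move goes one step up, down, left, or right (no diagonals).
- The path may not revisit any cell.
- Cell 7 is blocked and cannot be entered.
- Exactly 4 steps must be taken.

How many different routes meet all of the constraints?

3

Need simple routes of exactly 4 moves from 3 to 9 (Manhattan distance 2, so 1 moves are spent on a detour and 1 undoing it).
Enumerating: 3 6 5 8 9 | 3 2 5 8 9 | 3 2 5 6 9.
That gives 3 routes.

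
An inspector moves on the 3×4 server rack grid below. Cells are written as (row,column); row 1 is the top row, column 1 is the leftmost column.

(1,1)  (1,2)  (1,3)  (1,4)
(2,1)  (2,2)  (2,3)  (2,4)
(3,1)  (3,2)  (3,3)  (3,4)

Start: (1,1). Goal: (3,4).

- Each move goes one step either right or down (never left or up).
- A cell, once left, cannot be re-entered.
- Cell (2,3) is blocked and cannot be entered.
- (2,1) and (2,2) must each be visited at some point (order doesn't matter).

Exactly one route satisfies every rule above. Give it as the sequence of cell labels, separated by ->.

Moves only go right or down, so the column and row indices never decrease.
Route from (1,1): down 1 to (2,1), right 1 to (2,2), down 1 to (3,2), right 2 to (3,4) — 5 moves in all.
Check: all required cells visited.

(1,1) -> (2,1) -> (2,2) -> (3,2) -> (3,3) -> (3,4)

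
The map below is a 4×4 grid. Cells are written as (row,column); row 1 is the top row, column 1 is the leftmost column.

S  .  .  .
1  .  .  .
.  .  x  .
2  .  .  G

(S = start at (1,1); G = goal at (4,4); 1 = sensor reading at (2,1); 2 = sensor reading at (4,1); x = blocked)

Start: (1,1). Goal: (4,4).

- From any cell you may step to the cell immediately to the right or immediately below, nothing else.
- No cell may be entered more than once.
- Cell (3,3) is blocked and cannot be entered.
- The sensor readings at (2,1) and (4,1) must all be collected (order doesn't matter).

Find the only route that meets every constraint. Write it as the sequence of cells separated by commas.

Moves only go right or down, so the column and row indices never decrease.
Route from (1,1): down 3 to (4,1), right 3 to (4,4) — 6 moves in all.
Check: all required cells visited.

(1,1), (2,1), (3,1), (4,1), (4,2), (4,3), (4,4)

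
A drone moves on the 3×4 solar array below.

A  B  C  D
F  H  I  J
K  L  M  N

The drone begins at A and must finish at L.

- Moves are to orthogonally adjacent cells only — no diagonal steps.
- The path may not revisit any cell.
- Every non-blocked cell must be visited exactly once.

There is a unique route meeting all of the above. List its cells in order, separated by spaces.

Need to visit all 12 open cells exactly once, starting at A and ending at L.
Route from A: right 3 to D, down 2 to N, left 1 to M, up 1 to I, left 2 to F, down 1 to K, right 1 to L — 11 moves in all.
Check: all 12 open cells covered.

A B C D J N M I H F K L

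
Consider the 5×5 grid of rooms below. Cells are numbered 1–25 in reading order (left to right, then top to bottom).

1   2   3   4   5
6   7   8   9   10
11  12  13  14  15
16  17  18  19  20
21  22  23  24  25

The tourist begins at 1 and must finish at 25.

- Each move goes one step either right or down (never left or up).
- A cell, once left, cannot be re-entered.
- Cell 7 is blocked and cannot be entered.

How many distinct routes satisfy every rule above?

A right/down-only route from 1 to 25 makes exactly 4 down-moves and 4 right-moves in some order.
With no other constraints that would be C(8,4) = 70 routes.
Subtract routes through each blocked cell (inclusion–exclusion for overlaps): − through 7: 40 → 30.
That gives 30 routes.

30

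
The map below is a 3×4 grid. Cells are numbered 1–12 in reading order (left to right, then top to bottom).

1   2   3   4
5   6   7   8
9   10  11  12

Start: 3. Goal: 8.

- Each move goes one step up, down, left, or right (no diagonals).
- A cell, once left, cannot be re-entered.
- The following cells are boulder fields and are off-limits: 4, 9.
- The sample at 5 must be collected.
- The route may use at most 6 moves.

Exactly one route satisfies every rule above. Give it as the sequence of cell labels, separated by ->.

Any route must reach 5 and still end at 8 within 6 moves, so the order of the required stops is forced.
Route from 3: 2× left (reaching 1), down to 5, 3× right (reaching 8) — 6 moves in all.
Check: all required cells visited; 6 ≤ 6 moves.

3 -> 2 -> 1 -> 5 -> 6 -> 7 -> 8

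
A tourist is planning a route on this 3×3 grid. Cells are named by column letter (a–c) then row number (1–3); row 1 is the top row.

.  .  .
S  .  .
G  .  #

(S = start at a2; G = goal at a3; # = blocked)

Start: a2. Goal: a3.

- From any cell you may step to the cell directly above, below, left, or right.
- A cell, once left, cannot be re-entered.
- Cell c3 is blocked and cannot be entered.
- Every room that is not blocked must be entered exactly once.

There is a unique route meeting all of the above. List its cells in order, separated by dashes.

Need to visit all 8 open cells exactly once, starting at a2 and ending at a3.
Cell a1 has only two open neighbours (a2 and b1), so the path must pass straight through it: one of those is the cell it's entered from and the other is where it exits.
Route from a2: up 1 to a1, right 2 to c1, down 1 to c2, left 1 to b2, down 1 to b3, left 1 to a3 — 7 moves in all.
Check: all 8 open cells covered.

a2 - a1 - b1 - c1 - c2 - b2 - b3 - a3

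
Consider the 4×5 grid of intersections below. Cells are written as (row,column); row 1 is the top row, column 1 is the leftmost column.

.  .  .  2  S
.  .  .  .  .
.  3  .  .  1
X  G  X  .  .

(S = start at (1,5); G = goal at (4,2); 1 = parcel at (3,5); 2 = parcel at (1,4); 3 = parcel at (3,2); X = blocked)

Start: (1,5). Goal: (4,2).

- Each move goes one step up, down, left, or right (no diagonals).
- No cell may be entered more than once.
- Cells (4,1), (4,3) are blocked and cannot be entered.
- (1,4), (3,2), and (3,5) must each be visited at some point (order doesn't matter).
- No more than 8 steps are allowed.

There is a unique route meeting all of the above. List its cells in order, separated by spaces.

(1,5) (1,4) (2,4) (2,5) (3,5) (3,4) (3,3) (3,2) (4,2)

The 8-move cap with required stops at (1,4), (3,2), (3,5) leaves no slack for detours.
Route from (1,5): left 1 to (1,4), down 1 to (2,4), right 1 to (2,5), down 1 to (3,5), left 3 to (3,2), down 1 to (4,2) — 8 moves in all.
Check: all required cells visited; 8 ≤ 8 moves.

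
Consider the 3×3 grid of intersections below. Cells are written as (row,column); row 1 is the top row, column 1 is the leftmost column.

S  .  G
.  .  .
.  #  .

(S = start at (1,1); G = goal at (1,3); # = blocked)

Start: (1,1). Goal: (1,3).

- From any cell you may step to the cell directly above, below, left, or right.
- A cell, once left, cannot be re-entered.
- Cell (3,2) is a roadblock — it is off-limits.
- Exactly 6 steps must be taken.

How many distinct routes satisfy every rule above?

Need simple routes of exactly 6 moves from (1,1) to (1,3) (Manhattan distance 2, so 2 moves are spent on a detour and 2 undoing it).
No route satisfies every constraint, so the count is 0.

0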